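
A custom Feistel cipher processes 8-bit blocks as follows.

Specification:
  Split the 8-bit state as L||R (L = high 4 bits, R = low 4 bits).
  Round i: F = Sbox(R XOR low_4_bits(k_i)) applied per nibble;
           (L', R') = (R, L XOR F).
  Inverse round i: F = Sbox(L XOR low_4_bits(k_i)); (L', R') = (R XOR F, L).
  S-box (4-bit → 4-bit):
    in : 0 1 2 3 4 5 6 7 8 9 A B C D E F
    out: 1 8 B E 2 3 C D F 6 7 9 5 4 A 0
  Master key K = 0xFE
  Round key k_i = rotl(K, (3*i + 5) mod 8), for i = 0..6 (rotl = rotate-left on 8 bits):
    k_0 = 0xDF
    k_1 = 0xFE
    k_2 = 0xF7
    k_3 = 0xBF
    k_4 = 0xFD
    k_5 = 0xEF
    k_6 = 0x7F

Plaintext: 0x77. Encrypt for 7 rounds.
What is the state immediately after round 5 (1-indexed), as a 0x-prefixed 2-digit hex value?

s_0 = plaintext = 0x77
s_1 = Round(s_0, k_0) = 0x78
s_2 = Round(s_1, k_1) = 0x8B
s_3 = Round(s_2, k_2) = 0xBD
s_4 = Round(s_3, k_3) = 0xD0
s_5 = Round(s_4, k_4) = 0x09
s_6 = Round(s_5, k_5) = 0x9C
s_7 = Round(s_6, k_6) = 0xC7

0x09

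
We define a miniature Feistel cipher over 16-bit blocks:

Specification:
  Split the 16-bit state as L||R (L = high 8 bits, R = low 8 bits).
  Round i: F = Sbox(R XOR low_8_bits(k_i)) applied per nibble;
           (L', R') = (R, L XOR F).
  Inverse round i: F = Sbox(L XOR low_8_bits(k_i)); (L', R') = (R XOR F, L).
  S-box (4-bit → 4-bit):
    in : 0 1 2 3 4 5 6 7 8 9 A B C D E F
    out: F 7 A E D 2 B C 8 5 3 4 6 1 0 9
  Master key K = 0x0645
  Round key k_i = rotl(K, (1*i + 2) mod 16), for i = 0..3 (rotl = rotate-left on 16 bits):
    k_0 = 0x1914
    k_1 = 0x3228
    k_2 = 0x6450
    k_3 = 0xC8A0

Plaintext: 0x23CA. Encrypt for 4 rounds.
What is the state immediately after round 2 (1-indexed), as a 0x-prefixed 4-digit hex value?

s_0 = plaintext = 0x23CA
s_1 = Round(s_0, k_0) = 0xCA33
s_2 = Round(s_1, k_1) = 0x33BE
s_3 = Round(s_2, k_2) = 0xBE33
s_4 = Round(s_3, k_3) = 0x33E0

0x33BE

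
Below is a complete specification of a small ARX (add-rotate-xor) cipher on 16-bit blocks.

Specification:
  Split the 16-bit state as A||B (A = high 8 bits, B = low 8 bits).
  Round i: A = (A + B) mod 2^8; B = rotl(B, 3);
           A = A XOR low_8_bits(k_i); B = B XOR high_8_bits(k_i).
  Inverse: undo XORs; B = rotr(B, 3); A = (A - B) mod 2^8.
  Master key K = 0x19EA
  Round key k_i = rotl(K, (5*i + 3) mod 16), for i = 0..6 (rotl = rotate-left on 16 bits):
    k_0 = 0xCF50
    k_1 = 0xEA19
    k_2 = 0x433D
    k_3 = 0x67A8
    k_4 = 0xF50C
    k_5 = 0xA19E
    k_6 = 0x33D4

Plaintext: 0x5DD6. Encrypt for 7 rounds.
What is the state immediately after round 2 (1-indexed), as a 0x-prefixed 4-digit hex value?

s_0 = plaintext = 0x5DD6
s_1 = Round(s_0, k_0) = 0x6379
s_2 = Round(s_1, k_1) = 0xC521
s_3 = Round(s_2, k_2) = 0xDB4A
s_4 = Round(s_3, k_3) = 0x8D35
s_5 = Round(s_4, k_4) = 0xCE5C
s_6 = Round(s_5, k_5) = 0xB443
s_7 = Round(s_6, k_6) = 0x2329

0xC521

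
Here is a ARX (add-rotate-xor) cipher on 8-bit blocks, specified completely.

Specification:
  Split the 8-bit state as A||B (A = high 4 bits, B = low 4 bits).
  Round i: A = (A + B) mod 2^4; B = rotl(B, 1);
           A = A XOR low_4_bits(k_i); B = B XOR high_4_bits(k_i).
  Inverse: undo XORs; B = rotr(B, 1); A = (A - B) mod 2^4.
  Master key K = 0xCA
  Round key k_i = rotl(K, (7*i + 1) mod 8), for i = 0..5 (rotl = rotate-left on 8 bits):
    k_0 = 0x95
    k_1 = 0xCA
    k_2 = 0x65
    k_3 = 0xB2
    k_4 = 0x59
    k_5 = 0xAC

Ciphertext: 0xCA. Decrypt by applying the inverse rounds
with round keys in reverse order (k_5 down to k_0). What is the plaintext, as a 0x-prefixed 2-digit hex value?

s_0 = ciphertext = 0xCA
s_1 = InvRound(s_0, k_5) = 0x00
s_2 = InvRound(s_1, k_4) = 0xFA
s_3 = InvRound(s_2, k_3) = 0x58
s_4 = InvRound(s_3, k_2) = 0x97
s_5 = InvRound(s_4, k_1) = 0x6D
s_6 = InvRound(s_5, k_0) = 0x12

0x12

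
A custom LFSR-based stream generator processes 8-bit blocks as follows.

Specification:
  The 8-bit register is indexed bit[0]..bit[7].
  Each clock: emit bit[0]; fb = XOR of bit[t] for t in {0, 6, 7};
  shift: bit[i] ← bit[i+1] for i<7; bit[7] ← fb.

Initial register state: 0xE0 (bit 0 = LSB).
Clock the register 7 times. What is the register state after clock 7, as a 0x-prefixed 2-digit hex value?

reg_0 = 0xE0
clock 1: out=0, reg = 0x70
clock 2: out=0, reg = 0xB8
clock 3: out=0, reg = 0xDC
clock 4: out=0, reg = 0x6E
clock 5: out=0, reg = 0xB7
clock 6: out=1, reg = 0x5B
clock 7: out=1, reg = 0x2D

0x2D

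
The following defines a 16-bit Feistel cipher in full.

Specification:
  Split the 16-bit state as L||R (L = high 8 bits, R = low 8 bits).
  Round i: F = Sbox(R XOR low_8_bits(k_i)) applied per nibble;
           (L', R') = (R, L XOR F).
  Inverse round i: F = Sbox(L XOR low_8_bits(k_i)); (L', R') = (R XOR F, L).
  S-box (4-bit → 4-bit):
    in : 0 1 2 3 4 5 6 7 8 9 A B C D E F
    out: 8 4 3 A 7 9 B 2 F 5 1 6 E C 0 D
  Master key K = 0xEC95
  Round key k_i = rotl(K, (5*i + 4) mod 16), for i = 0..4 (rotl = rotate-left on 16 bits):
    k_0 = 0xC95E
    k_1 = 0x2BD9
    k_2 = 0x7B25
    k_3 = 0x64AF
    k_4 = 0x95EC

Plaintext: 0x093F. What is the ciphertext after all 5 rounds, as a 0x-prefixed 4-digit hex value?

s_0 = plaintext = 0x093F
s_1 = Round(s_0, k_0) = 0x3FBD
s_2 = Round(s_1, k_1) = 0xBD88
s_3 = Round(s_2, k_2) = 0x88A1
s_4 = Round(s_3, k_3) = 0xA108
s_5 = Round(s_4, k_4) = 0x08A6

0x08A6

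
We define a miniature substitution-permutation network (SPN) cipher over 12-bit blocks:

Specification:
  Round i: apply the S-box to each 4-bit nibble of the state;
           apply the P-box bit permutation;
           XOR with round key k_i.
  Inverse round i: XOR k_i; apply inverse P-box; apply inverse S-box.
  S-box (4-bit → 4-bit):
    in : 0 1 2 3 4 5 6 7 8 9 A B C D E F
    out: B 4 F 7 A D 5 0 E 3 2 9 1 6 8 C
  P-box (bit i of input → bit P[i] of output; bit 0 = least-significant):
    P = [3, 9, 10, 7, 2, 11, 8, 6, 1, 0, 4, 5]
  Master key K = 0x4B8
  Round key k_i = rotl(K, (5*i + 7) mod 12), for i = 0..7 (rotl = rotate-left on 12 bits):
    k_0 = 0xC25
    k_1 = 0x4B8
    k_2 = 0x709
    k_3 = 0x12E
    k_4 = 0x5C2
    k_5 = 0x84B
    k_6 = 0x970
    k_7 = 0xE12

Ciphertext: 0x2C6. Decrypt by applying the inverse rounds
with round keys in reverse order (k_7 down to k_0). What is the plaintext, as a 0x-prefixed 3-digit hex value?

0xBCE

s_0 = ciphertext = 0x2C6
s_1 = InvRound(s_0, k_7) = 0x10F
s_2 = InvRound(s_1, k_6) = 0x20C
s_3 = InvRound(s_2, k_5) = 0x90A
s_4 = InvRound(s_3, k_4) = 0x745
s_5 = InvRound(s_4, k_3) = 0x0E3
s_6 = InvRound(s_5, k_2) = 0xBF2
s_7 = InvRound(s_6, k_1) = 0xC83
s_8 = InvRound(s_7, k_0) = 0xBCE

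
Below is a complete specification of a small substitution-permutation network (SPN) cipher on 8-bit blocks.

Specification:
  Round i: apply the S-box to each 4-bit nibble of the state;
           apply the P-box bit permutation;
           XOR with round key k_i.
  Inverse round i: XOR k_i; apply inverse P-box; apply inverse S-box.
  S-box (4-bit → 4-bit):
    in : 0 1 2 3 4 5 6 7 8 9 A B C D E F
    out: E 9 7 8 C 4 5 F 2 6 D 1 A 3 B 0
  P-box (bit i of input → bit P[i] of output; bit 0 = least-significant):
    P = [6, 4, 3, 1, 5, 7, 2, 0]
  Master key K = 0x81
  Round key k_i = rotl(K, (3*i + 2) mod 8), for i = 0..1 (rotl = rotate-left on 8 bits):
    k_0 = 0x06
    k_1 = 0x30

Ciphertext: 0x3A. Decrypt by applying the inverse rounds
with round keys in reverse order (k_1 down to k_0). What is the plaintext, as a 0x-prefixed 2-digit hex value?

s_0 = ciphertext = 0x3A
s_1 = InvRound(s_0, k_1) = 0xF4
s_2 = InvRound(s_1, k_0) = 0xDE

0xDE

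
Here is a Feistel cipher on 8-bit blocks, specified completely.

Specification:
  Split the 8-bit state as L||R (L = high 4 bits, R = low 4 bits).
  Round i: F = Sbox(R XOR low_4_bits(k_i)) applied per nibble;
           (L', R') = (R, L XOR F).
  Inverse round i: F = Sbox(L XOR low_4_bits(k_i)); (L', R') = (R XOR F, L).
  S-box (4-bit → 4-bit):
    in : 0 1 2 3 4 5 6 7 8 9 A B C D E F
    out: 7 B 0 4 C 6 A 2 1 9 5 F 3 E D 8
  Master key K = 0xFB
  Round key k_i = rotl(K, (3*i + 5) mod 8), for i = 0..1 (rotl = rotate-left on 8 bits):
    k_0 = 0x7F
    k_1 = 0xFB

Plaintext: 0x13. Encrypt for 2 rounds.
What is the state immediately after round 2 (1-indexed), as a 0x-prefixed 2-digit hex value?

s_0 = plaintext = 0x13
s_1 = Round(s_0, k_0) = 0x32
s_2 = Round(s_1, k_1) = 0x2A

0x2A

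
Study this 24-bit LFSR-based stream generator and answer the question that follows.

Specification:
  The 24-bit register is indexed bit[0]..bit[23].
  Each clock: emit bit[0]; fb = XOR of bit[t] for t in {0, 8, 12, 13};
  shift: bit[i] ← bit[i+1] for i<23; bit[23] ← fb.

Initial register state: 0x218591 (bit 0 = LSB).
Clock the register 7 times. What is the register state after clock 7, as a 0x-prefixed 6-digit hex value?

0x00430B

reg_0 = 0x218591
clock 1: out=1, reg = 0x10C2C8
clock 2: out=0, reg = 0x086164
clock 3: out=0, reg = 0x0430B2
clock 4: out=0, reg = 0x021859
clock 5: out=1, reg = 0x010C2C
clock 6: out=0, reg = 0x008616
clock 7: out=0, reg = 0x00430B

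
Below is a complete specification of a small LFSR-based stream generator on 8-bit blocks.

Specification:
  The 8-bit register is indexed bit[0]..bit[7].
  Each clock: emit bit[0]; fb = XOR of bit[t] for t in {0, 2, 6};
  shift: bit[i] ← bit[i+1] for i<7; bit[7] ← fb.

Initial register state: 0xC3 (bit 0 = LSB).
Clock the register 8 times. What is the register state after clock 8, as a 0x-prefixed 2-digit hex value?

0x30

reg_0 = 0xC3
clock 1: out=1, reg = 0x61
clock 2: out=1, reg = 0x30
clock 3: out=0, reg = 0x18
clock 4: out=0, reg = 0x0C
clock 5: out=0, reg = 0x86
clock 6: out=0, reg = 0xC3
clock 7: out=1, reg = 0x61
clock 8: out=1, reg = 0x30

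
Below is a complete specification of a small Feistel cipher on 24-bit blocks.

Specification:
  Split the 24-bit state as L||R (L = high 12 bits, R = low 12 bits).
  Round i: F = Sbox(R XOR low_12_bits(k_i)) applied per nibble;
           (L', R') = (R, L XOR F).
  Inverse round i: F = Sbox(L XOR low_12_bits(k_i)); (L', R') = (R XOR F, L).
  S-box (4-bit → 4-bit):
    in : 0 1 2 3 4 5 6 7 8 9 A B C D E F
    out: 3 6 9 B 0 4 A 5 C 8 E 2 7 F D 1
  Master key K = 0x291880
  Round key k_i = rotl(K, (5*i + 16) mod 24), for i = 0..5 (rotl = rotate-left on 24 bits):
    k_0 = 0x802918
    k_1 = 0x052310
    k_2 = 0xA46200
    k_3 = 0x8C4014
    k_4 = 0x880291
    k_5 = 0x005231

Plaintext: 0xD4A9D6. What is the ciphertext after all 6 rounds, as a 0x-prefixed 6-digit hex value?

s_0 = plaintext = 0xD4A9D6
s_1 = Round(s_0, k_0) = 0x9D6E37
s_2 = Round(s_1, k_1) = 0xE37643
s_3 = Round(s_2, k_2) = 0x643E3C
s_4 = Round(s_3, k_3) = 0xE3CBDF
s_5 = Round(s_4, k_4) = 0xBDF631
s_6 = Round(s_5, k_5) = 0x631BEC

0x631BEC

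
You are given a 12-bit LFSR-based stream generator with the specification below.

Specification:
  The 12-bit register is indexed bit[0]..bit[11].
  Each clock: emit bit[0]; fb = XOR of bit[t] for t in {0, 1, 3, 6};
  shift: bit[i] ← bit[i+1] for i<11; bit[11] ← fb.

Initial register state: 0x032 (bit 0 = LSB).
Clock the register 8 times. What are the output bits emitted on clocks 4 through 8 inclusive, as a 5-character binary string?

reg_0 = 0x032
clock 1: out=0, reg = 0x819
clock 2: out=1, reg = 0x40C
clock 3: out=0, reg = 0xA06
clock 4: out=0, reg = 0xD03
clock 5: out=1, reg = 0x681
clock 6: out=1, reg = 0xB40
clock 7: out=0, reg = 0xDA0
clock 8: out=0, reg = 0x6D0

01100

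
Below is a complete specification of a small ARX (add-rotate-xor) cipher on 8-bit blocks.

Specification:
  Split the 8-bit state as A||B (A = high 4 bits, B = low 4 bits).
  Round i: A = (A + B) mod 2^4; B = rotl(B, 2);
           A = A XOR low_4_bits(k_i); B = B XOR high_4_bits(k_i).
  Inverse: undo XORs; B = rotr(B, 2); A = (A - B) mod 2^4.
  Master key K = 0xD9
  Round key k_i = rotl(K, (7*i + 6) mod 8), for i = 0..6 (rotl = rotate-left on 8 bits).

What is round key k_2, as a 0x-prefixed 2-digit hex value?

K = 0xD9
k_0 = rotl(K, (7*0+6) mod 8) = rotl(K, 6) = 0x76
k_1 = rotl(K, (7*1+6) mod 8) = rotl(K, 5) = 0x3B
k_2 = rotl(K, (7*2+6) mod 8) = rotl(K, 4) = 0x9D

0x9D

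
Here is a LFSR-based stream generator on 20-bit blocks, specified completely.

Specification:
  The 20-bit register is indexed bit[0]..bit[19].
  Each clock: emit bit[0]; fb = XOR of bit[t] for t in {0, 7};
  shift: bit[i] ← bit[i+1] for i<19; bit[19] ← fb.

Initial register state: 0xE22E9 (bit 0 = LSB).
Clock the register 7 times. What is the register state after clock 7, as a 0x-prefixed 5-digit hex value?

reg_0 = 0xE22E9
clock 1: out=1, reg = 0x71174
clock 2: out=0, reg = 0x388BA
clock 3: out=0, reg = 0x9C45D
clock 4: out=1, reg = 0xCE22E
clock 5: out=0, reg = 0x67117
clock 6: out=1, reg = 0xB388B
clock 7: out=1, reg = 0x59C45

0x59C45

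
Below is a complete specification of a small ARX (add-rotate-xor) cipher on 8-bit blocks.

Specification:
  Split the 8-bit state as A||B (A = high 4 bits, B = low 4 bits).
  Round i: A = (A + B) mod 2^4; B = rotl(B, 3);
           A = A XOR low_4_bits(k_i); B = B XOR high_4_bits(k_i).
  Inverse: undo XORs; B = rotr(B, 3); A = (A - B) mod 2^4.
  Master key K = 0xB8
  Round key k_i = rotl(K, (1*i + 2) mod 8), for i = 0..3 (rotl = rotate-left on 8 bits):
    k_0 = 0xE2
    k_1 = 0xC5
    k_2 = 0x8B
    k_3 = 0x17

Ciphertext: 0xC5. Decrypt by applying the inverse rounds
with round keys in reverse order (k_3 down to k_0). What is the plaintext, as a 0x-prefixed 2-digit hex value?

0x8E

s_0 = ciphertext = 0xC5
s_1 = InvRound(s_0, k_3) = 0x38
s_2 = InvRound(s_1, k_2) = 0x80
s_3 = InvRound(s_2, k_1) = 0x49
s_4 = InvRound(s_3, k_0) = 0x8E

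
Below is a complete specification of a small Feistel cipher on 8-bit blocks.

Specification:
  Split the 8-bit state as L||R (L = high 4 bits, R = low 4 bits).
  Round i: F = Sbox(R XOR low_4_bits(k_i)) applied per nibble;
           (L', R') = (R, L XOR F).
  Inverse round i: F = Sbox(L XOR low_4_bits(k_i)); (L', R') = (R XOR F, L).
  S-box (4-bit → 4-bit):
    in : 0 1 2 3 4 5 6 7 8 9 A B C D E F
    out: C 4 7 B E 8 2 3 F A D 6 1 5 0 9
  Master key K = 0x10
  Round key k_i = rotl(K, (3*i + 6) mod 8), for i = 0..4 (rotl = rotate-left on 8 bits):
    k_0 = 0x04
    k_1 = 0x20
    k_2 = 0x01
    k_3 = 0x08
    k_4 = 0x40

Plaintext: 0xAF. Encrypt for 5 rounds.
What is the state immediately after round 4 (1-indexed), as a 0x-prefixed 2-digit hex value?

s_0 = plaintext = 0xAF
s_1 = Round(s_0, k_0) = 0xFC
s_2 = Round(s_1, k_1) = 0xCE
s_3 = Round(s_2, k_2) = 0xE5
s_4 = Round(s_3, k_3) = 0x5B
s_5 = Round(s_4, k_4) = 0xB3

0x5B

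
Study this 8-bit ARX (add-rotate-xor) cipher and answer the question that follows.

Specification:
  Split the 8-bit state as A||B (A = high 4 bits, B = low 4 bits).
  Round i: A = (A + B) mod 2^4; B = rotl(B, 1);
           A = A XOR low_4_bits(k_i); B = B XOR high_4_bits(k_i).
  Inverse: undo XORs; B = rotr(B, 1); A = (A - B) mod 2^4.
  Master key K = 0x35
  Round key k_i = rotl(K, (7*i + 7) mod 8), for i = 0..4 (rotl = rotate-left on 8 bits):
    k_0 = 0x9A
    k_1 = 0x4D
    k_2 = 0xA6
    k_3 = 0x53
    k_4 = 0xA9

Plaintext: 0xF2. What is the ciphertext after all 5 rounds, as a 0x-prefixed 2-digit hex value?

0xA5

s_0 = plaintext = 0xF2
s_1 = Round(s_0, k_0) = 0xBD
s_2 = Round(s_1, k_1) = 0x5F
s_3 = Round(s_2, k_2) = 0x25
s_4 = Round(s_3, k_3) = 0x4F
s_5 = Round(s_4, k_4) = 0xA5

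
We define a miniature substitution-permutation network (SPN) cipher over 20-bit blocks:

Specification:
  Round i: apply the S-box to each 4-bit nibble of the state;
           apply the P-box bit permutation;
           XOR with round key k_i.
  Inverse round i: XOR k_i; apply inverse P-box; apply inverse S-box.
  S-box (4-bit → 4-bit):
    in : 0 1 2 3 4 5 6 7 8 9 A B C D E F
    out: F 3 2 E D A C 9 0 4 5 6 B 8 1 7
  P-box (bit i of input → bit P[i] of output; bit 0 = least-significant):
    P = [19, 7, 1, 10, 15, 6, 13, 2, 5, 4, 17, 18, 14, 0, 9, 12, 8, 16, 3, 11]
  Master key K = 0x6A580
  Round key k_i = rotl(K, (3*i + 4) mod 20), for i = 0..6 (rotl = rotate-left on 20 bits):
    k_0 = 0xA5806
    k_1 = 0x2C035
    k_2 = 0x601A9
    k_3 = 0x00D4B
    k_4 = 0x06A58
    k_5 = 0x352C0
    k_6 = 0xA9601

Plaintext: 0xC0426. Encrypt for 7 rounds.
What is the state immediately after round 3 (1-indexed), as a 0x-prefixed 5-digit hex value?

0xE2F02

s_0 = plaintext = 0xC0426
s_1 = Round(s_0, k_0) = 0xD0765
s_2 = Round(s_1, k_1) = 0x6BE90
s_3 = Round(s_2, k_2) = 0xE2F02
s_4 = Round(s_3, k_3) = 0x2ACBE
s_5 = Round(s_4, k_4) = 0xD0828
s_6 = Round(s_5, k_5) = 0x30881
s_7 = Round(s_6, k_6) = 0x3CC88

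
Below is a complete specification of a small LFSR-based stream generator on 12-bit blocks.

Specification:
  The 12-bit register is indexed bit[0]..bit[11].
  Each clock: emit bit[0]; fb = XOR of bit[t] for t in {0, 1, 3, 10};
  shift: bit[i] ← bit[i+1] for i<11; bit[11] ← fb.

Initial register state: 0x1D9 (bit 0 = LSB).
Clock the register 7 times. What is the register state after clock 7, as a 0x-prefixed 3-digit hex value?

reg_0 = 0x1D9
clock 1: out=1, reg = 0x0EC
clock 2: out=0, reg = 0x876
clock 3: out=0, reg = 0xC3B
clock 4: out=1, reg = 0x61D
clock 5: out=1, reg = 0xB0E
clock 6: out=0, reg = 0x587
clock 7: out=1, reg = 0xAC3

0xAC3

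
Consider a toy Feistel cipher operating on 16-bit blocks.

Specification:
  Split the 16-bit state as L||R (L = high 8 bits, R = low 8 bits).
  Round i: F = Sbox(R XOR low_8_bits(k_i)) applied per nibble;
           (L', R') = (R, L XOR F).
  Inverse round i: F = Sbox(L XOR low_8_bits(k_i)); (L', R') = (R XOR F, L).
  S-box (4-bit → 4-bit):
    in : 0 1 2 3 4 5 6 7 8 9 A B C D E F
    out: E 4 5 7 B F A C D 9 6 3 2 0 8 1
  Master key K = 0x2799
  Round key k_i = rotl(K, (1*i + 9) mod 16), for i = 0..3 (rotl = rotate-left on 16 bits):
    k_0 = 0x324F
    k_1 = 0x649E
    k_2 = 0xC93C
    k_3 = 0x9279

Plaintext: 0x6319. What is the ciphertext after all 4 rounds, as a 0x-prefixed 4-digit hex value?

s_0 = plaintext = 0x6319
s_1 = Round(s_0, k_0) = 0x1999
s_2 = Round(s_1, k_1) = 0x99F5
s_3 = Round(s_2, k_2) = 0xF5B0
s_4 = Round(s_3, k_3) = 0xB0DC

0xB0DC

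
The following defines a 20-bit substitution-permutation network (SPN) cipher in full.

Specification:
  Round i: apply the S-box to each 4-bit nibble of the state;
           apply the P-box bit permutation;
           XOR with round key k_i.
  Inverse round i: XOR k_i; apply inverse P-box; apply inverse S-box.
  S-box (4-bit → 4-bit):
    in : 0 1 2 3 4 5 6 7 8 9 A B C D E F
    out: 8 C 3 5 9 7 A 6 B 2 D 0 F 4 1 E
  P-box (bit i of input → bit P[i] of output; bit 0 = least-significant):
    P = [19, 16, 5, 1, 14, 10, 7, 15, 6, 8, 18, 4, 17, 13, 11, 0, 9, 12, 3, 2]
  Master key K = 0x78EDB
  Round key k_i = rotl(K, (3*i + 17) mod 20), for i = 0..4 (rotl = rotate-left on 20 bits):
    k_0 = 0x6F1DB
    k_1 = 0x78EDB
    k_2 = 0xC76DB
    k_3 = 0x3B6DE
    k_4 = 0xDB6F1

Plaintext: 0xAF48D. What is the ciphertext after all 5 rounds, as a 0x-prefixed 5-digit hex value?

0xCF844

s_0 = plaintext = 0xAF48D
s_1 = Round(s_0, k_0) = 0x61FA6
s_2 = Round(s_1, k_1) = 0x2574C
s_3 = Round(s_2, k_2) = 0x38DF9
s_4 = Round(s_3, k_3) = 0x41057
s_5 = Round(s_4, k_4) = 0xCF844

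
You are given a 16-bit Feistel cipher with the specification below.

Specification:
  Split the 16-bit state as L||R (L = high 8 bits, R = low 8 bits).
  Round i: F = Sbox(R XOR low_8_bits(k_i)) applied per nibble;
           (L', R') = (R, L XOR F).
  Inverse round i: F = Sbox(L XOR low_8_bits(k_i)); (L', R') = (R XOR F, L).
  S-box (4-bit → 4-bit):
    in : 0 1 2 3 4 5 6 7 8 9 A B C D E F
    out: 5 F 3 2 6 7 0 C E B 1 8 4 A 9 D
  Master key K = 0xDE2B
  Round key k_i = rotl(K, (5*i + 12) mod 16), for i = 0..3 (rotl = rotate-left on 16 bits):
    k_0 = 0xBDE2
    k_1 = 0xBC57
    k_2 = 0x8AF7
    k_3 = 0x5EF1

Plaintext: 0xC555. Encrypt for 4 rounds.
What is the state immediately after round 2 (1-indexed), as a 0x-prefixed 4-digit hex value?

0x49AC

s_0 = plaintext = 0xC555
s_1 = Round(s_0, k_0) = 0x5549
s_2 = Round(s_1, k_1) = 0x49AC
s_3 = Round(s_2, k_2) = 0xAC31
s_4 = Round(s_3, k_3) = 0x31E9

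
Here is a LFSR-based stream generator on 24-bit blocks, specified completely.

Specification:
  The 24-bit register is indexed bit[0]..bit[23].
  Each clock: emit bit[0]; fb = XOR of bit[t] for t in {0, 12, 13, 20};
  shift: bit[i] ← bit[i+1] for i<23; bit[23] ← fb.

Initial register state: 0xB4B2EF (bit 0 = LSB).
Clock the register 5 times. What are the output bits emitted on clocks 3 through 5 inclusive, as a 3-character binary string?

110

reg_0 = 0xB4B2EF
clock 1: out=1, reg = 0x5A5977
clock 2: out=1, reg = 0xAD2CBB
clock 3: out=1, reg = 0x56965D
clock 4: out=1, reg = 0xAB4B2E
clock 5: out=0, reg = 0x55A597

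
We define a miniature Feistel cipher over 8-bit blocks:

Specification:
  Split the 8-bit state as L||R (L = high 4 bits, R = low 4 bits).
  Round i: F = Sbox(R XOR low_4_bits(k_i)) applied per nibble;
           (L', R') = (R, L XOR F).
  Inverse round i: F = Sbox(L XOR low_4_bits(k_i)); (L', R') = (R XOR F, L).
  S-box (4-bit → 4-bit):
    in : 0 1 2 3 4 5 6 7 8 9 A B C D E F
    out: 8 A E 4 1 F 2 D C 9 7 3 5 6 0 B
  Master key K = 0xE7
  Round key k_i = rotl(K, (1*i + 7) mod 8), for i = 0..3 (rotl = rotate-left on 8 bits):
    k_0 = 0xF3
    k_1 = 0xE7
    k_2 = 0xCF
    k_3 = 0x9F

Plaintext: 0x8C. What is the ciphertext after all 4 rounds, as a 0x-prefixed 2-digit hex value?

0xD3

s_0 = plaintext = 0x8C
s_1 = Round(s_0, k_0) = 0xC3
s_2 = Round(s_1, k_1) = 0x3D
s_3 = Round(s_2, k_2) = 0xDD
s_4 = Round(s_3, k_3) = 0xD3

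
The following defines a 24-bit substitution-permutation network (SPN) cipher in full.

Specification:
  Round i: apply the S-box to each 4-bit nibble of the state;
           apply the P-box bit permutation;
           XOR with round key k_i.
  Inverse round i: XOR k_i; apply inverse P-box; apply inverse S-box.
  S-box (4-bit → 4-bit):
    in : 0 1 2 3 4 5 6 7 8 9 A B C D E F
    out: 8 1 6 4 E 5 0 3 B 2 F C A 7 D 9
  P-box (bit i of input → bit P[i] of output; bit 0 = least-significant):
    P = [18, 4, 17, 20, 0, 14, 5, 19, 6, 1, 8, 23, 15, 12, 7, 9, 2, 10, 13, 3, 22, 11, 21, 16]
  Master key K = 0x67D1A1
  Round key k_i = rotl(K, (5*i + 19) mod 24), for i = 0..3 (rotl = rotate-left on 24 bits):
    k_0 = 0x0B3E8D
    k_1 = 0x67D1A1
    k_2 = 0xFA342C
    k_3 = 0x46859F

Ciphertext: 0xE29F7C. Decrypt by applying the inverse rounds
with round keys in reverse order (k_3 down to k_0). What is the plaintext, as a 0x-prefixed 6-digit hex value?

0x839C65

s_0 = ciphertext = 0xE29F7C
s_1 = InvRound(s_0, k_3) = 0x264851
s_2 = InvRound(s_1, k_2) = 0x7A9FA8
s_3 = InvRound(s_2, k_1) = 0xCC068F
s_4 = InvRound(s_3, k_0) = 0x839C65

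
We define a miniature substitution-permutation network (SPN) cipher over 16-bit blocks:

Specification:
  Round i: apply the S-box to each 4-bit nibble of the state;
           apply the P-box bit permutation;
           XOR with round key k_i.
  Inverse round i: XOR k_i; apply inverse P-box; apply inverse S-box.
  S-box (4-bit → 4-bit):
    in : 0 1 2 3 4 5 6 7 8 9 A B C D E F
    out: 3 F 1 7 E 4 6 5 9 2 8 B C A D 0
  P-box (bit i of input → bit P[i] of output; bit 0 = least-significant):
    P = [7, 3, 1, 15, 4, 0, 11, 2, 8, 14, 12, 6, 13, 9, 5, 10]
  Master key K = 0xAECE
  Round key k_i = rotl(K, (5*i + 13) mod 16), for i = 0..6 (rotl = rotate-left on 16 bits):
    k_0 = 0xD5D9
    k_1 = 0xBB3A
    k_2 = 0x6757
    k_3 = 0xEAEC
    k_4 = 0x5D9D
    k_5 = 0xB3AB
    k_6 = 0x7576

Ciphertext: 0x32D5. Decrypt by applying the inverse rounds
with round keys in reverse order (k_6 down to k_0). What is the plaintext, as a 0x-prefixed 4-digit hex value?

0x39A7

s_0 = ciphertext = 0x32D5
s_1 = InvRound(s_0, k_6) = 0x4097
s_2 = InvRound(s_1, k_5) = 0x338D
s_3 = InvRound(s_2, k_4) = 0xB97F
s_4 = InvRound(s_3, k_3) = 0x9307
s_5 = InvRound(s_4, k_2) = 0x842A
s_6 = InvRound(s_5, k_1) = 0xB77F
s_7 = InvRound(s_6, k_0) = 0x39A7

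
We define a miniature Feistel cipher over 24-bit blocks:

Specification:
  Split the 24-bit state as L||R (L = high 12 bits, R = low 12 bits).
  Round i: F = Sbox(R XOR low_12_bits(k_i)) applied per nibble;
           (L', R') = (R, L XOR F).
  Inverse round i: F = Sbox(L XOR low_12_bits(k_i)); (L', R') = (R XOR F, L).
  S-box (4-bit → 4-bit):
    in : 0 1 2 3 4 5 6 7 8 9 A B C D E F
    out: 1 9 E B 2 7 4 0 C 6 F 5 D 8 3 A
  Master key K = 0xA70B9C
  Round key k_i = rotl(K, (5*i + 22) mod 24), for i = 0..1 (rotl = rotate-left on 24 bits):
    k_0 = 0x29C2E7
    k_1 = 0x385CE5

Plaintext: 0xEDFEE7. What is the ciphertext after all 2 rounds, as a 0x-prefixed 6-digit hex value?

0x3CE402

s_0 = plaintext = 0xEDFEE7
s_1 = Round(s_0, k_0) = 0xEE73CE
s_2 = Round(s_1, k_1) = 0x3CE402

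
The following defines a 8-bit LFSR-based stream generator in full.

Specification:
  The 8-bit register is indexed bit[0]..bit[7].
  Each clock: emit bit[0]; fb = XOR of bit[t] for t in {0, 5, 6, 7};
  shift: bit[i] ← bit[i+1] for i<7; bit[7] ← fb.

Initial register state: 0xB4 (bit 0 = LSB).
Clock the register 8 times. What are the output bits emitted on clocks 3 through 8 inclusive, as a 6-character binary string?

101101

reg_0 = 0xB4
clock 1: out=0, reg = 0x5A
clock 2: out=0, reg = 0xAD
clock 3: out=1, reg = 0xD6
clock 4: out=0, reg = 0x6B
clock 5: out=1, reg = 0xB5
clock 6: out=1, reg = 0xDA
clock 7: out=0, reg = 0x6D
clock 8: out=1, reg = 0xB6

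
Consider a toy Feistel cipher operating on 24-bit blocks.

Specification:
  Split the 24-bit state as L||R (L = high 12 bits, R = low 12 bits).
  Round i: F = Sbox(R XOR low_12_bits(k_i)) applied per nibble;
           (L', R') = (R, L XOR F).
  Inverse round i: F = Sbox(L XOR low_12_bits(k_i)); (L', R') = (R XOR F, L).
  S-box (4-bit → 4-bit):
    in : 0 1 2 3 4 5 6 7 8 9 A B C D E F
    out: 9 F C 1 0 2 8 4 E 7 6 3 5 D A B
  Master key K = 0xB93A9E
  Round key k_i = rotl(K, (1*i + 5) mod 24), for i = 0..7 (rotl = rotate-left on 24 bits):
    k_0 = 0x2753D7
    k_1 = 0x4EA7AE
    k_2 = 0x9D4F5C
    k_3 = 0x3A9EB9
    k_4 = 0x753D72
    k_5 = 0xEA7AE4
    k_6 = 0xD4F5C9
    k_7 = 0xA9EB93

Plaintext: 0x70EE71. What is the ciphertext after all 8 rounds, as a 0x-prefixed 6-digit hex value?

s_0 = plaintext = 0x70EE71
s_1 = Round(s_0, k_0) = 0xE71A66
s_2 = Round(s_1, k_1) = 0xA6632F
s_3 = Round(s_2, k_2) = 0x32FF27
s_4 = Round(s_3, k_3) = 0xF27C55
s_5 = Round(s_4, k_4) = 0xC550E3
s_6 = Round(s_5, k_5) = 0x0E3AC1
s_7 = Round(s_6, k_6) = 0xAC1B7D
s_8 = Round(s_7, k_7) = 0xB7D36B

0xB7D36B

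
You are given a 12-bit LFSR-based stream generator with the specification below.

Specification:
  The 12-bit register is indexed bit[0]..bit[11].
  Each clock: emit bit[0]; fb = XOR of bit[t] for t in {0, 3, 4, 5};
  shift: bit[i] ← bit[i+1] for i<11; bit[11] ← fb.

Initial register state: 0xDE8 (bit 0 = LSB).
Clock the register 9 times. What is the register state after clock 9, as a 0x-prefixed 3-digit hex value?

reg_0 = 0xDE8
clock 1: out=0, reg = 0x6F4
clock 2: out=0, reg = 0x37A
clock 3: out=0, reg = 0x9BD
clock 4: out=1, reg = 0x4DE
clock 5: out=0, reg = 0x26F
clock 6: out=1, reg = 0x937
clock 7: out=1, reg = 0xC9B
clock 8: out=1, reg = 0xE4D
clock 9: out=1, reg = 0x726

0x726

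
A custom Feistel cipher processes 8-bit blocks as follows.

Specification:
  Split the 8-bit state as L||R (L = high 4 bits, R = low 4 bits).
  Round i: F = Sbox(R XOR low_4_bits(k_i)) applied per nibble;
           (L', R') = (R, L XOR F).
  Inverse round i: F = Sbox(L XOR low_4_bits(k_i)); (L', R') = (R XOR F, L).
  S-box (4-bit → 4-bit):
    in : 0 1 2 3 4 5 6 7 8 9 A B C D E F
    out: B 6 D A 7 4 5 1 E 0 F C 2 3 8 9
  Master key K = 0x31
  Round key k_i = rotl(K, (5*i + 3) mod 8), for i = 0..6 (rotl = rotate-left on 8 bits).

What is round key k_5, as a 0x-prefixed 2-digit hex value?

K = 0x31
k_0 = rotl(K, (5*0+3) mod 8) = rotl(K, 3) = 0x89
k_1 = rotl(K, (5*1+3) mod 8) = rotl(K, 0) = 0x31
k_2 = rotl(K, (5*2+3) mod 8) = rotl(K, 5) = 0x26
k_3 = rotl(K, (5*3+3) mod 8) = rotl(K, 2) = 0xC4
k_4 = rotl(K, (5*4+3) mod 8) = rotl(K, 7) = 0x98
k_5 = rotl(K, (5*5+3) mod 8) = rotl(K, 4) = 0x13

0x13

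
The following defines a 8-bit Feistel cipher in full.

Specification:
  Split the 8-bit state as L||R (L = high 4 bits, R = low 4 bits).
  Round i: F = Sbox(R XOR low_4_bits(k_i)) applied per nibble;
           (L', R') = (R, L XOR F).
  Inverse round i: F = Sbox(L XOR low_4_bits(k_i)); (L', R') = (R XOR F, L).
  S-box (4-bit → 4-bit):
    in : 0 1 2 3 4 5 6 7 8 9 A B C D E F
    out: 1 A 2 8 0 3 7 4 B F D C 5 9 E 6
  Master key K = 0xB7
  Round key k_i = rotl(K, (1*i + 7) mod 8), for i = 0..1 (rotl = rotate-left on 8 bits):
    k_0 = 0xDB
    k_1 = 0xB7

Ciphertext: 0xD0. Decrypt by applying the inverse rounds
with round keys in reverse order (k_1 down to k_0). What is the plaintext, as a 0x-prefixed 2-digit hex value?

0xAD

s_0 = ciphertext = 0xD0
s_1 = InvRound(s_0, k_1) = 0xDD
s_2 = InvRound(s_1, k_0) = 0xAD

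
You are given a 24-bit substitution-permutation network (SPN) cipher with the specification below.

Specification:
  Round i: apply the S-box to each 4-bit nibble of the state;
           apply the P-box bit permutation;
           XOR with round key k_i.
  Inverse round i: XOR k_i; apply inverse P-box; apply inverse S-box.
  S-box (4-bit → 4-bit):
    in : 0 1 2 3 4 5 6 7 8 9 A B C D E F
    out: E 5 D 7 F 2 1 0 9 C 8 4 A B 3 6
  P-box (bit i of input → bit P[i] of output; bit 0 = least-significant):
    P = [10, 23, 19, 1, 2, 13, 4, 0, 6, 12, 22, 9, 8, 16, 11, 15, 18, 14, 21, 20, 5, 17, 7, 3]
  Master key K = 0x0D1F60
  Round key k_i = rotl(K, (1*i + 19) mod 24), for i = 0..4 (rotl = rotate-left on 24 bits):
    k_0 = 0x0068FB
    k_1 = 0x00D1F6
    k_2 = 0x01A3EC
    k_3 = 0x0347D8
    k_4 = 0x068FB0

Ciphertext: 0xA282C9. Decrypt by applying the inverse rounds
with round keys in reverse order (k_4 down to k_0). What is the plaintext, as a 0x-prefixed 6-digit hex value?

s_0 = ciphertext = 0xA282C9
s_1 = InvRound(s_0, k_4) = 0x81169E
s_2 = InvRound(s_1, k_3) = 0x556E6C
s_3 = InvRound(s_2, k_2) = 0xBD2B76
s_4 = InvRound(s_3, k_1) = 0xB40C5F
s_5 = InvRound(s_4, k_0) = 0x1477EE

0x1477EE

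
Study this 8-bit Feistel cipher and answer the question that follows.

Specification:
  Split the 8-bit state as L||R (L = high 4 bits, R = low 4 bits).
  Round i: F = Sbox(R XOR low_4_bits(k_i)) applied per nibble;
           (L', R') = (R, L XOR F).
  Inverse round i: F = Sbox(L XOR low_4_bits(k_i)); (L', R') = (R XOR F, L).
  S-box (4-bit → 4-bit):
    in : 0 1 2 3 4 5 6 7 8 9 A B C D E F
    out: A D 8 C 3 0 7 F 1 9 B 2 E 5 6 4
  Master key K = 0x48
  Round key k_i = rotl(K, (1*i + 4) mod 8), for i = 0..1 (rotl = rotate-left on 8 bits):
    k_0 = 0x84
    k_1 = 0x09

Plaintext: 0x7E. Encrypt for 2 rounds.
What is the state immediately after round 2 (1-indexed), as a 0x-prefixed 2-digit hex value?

s_0 = plaintext = 0x7E
s_1 = Round(s_0, k_0) = 0xEC
s_2 = Round(s_1, k_1) = 0xCE

0xCE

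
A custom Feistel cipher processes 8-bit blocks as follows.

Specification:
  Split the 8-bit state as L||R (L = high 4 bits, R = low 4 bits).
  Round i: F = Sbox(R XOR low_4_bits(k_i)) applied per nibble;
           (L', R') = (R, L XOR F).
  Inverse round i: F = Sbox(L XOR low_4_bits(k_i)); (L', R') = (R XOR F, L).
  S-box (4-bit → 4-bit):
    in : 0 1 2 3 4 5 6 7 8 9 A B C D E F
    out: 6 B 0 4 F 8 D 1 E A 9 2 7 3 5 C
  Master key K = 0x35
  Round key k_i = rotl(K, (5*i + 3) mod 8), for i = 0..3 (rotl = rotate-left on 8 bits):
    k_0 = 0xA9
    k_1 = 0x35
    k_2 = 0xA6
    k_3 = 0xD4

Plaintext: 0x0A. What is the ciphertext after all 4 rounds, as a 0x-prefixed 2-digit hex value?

0x5A

s_0 = plaintext = 0x0A
s_1 = Round(s_0, k_0) = 0xA4
s_2 = Round(s_1, k_1) = 0x41
s_3 = Round(s_2, k_2) = 0x15
s_4 = Round(s_3, k_3) = 0x5A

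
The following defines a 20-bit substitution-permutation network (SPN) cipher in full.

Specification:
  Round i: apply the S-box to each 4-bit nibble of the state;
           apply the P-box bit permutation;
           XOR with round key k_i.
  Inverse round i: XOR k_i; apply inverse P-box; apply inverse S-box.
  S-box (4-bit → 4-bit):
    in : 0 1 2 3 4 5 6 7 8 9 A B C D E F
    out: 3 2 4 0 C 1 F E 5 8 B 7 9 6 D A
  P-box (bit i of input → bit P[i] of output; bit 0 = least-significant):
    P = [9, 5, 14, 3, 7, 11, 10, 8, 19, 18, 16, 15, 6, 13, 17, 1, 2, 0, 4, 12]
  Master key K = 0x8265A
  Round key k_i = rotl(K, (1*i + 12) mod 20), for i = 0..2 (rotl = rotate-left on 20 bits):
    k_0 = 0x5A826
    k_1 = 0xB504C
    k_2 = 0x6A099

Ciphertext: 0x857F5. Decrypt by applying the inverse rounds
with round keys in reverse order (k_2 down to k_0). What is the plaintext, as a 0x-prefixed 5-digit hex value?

s_0 = ciphertext = 0x857F5
s_1 = InvRound(s_0, k_2) = 0xCBA46
s_2 = InvRound(s_1, k_1) = 0x3771E
s_3 = InvRound(s_2, k_0) = 0x42F76

0x42F76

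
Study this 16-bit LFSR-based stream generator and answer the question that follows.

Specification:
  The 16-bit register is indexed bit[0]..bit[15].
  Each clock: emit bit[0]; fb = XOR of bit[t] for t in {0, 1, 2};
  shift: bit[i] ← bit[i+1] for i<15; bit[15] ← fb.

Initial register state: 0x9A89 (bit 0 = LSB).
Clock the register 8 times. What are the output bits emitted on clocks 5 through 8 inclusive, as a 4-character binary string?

0001

reg_0 = 0x9A89
clock 1: out=1, reg = 0xCD44
clock 2: out=0, reg = 0xE6A2
clock 3: out=0, reg = 0xF351
clock 4: out=1, reg = 0xF9A8
clock 5: out=0, reg = 0x7CD4
clock 6: out=0, reg = 0xBE6A
clock 7: out=0, reg = 0xDF35
clock 8: out=1, reg = 0x6F9A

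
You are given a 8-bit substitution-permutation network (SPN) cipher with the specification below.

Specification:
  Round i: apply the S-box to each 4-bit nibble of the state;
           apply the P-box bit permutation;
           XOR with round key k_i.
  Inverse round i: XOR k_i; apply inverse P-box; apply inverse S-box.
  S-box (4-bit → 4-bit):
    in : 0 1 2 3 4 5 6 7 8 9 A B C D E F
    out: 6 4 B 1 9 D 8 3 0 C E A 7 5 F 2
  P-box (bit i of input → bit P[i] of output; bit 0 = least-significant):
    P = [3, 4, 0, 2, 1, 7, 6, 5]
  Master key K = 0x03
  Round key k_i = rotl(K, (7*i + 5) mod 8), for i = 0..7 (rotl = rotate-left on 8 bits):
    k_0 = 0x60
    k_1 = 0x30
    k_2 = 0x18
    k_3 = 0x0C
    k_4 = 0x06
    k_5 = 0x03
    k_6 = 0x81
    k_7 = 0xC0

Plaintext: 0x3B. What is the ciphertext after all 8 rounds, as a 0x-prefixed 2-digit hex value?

s_0 = plaintext = 0x3B
s_1 = Round(s_0, k_0) = 0x76
s_2 = Round(s_1, k_1) = 0xB6
s_3 = Round(s_2, k_2) = 0xBC
s_4 = Round(s_3, k_3) = 0xB5
s_5 = Round(s_4, k_4) = 0xAB
s_6 = Round(s_5, k_5) = 0xF7
s_7 = Round(s_6, k_6) = 0x19
s_8 = Round(s_7, k_7) = 0x85

0x85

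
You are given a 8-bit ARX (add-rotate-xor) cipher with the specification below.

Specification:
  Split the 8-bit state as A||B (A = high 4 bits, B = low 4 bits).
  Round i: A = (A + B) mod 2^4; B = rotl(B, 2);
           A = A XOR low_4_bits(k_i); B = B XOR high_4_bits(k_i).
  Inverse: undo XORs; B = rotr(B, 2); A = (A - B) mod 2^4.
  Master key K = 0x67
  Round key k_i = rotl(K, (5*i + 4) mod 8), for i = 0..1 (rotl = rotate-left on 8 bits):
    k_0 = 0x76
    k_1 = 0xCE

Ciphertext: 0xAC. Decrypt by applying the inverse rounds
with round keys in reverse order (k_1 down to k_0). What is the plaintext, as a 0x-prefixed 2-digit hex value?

0x5D

s_0 = ciphertext = 0xAC
s_1 = InvRound(s_0, k_1) = 0x40
s_2 = InvRound(s_1, k_0) = 0x5D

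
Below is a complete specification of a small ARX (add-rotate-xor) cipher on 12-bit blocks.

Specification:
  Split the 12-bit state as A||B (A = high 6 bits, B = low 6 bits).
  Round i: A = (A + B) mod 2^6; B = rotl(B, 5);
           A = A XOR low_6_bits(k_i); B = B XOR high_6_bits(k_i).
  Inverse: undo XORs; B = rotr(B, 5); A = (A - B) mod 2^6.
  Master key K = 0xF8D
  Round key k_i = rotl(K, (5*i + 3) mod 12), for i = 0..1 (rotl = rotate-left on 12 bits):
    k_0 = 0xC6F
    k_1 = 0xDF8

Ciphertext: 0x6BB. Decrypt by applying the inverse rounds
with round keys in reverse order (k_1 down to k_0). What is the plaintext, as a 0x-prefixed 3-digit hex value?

0x493

s_0 = ciphertext = 0x6BB
s_1 = InvRound(s_0, k_1) = 0x298
s_2 = InvRound(s_1, k_0) = 0x493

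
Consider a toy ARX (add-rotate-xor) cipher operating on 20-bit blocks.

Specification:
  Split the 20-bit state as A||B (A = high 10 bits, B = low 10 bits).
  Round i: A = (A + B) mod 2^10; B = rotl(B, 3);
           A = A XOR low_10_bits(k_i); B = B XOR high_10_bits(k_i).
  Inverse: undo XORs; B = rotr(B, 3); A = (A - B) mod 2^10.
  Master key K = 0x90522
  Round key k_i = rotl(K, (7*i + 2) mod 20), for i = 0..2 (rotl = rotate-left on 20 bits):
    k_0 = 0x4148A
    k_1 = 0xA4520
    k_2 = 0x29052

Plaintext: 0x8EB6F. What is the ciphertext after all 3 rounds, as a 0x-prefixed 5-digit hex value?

s_0 = plaintext = 0x8EB6F
s_1 = Round(s_0, k_0) = 0x48E7B
s_2 = Round(s_1, k_1) = 0xAF94D
s_3 = Round(s_2, k_2) = 0x166CE

0x166CE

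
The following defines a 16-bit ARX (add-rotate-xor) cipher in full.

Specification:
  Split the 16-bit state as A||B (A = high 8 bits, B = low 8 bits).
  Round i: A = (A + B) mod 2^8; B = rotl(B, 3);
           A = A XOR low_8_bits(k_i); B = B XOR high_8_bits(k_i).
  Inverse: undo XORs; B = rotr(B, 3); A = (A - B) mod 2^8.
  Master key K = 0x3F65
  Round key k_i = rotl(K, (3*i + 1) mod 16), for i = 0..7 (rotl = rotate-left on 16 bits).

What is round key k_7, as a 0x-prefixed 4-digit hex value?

0xD94F

K = 0x3F65
k_0 = rotl(K, (3*0+1) mod 16) = rotl(K, 1) = 0x7ECA
k_1 = rotl(K, (3*1+1) mod 16) = rotl(K, 4) = 0xF653
k_2 = rotl(K, (3*2+1) mod 16) = rotl(K, 7) = 0xB29F
k_3 = rotl(K, (3*3+1) mod 16) = rotl(K, 10) = 0x94FD
k_4 = rotl(K, (3*4+1) mod 16) = rotl(K, 13) = 0xA7EC
k_5 = rotl(K, (3*5+1) mod 16) = rotl(K, 0) = 0x3F65
k_6 = rotl(K, (3*6+1) mod 16) = rotl(K, 3) = 0xFB29
k_7 = rotl(K, (3*7+1) mod 16) = rotl(K, 6) = 0xD94F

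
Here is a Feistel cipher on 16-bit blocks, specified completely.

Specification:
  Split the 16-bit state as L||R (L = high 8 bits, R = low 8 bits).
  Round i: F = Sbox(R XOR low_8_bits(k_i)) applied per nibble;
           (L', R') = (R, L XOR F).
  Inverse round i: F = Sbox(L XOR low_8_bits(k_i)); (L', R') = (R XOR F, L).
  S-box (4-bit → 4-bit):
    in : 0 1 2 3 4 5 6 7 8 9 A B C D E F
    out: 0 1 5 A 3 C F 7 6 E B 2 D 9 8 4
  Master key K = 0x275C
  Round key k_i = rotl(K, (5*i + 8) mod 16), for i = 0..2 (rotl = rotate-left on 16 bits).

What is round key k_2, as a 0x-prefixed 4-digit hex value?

K = 0x275C
k_0 = rotl(K, (5*0+8) mod 16) = rotl(K, 8) = 0x5C27
k_1 = rotl(K, (5*1+8) mod 16) = rotl(K, 13) = 0x84EB
k_2 = rotl(K, (5*2+8) mod 16) = rotl(K, 2) = 0x9D70

0x9D70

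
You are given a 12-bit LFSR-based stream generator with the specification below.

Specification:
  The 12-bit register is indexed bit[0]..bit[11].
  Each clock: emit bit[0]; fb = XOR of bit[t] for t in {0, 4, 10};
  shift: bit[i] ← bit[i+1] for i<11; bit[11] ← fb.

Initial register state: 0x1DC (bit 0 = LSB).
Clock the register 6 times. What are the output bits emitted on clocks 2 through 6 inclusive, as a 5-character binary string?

01110

reg_0 = 0x1DC
clock 1: out=0, reg = 0x8EE
clock 2: out=0, reg = 0x477
clock 3: out=1, reg = 0xA3B
clock 4: out=1, reg = 0x51D
clock 5: out=1, reg = 0xA8E
clock 6: out=0, reg = 0x547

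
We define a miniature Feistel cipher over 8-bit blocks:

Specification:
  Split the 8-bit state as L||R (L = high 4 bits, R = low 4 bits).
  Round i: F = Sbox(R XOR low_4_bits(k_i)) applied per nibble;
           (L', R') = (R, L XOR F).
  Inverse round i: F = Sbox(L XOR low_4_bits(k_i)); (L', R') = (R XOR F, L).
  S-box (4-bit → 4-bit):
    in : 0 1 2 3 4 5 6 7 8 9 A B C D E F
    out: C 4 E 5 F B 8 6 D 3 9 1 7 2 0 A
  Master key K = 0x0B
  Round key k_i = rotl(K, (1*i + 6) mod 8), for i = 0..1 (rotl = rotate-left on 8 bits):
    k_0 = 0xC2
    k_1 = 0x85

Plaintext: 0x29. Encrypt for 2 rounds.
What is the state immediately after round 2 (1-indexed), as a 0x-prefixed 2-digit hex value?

0x31

s_0 = plaintext = 0x29
s_1 = Round(s_0, k_0) = 0x93
s_2 = Round(s_1, k_1) = 0x31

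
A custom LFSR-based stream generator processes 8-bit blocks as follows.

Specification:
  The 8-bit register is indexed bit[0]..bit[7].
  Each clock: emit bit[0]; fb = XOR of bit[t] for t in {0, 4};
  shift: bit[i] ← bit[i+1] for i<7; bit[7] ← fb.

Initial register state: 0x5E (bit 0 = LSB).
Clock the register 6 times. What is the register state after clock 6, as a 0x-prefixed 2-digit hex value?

0xAD

reg_0 = 0x5E
clock 1: out=0, reg = 0xAF
clock 2: out=1, reg = 0xD7
clock 3: out=1, reg = 0x6B
clock 4: out=1, reg = 0xB5
clock 5: out=1, reg = 0x5A
clock 6: out=0, reg = 0xAD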